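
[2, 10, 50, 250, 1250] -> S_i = 2*5^i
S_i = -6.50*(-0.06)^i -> [-6.5, 0.39, -0.02, 0.0, -0.0]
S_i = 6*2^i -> [6, 12, 24, 48, 96]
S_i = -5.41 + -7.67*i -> [-5.41, -13.08, -20.75, -28.42, -36.09]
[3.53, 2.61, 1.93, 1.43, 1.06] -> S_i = 3.53*0.74^i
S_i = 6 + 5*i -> [6, 11, 16, 21, 26]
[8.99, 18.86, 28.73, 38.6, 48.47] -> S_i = 8.99 + 9.87*i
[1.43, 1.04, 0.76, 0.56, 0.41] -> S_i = 1.43*0.73^i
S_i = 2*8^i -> [2, 16, 128, 1024, 8192]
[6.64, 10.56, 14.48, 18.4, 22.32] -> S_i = 6.64 + 3.92*i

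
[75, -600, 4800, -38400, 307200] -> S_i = 75*-8^i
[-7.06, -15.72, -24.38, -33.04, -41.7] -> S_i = -7.06 + -8.66*i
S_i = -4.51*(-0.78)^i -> [-4.51, 3.52, -2.74, 2.14, -1.67]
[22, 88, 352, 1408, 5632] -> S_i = 22*4^i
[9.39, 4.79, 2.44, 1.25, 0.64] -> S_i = 9.39*0.51^i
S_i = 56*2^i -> [56, 112, 224, 448, 896]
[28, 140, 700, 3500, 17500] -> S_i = 28*5^i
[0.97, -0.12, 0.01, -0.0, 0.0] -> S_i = 0.97*(-0.12)^i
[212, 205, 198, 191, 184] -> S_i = 212 + -7*i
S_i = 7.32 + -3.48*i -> [7.32, 3.84, 0.36, -3.12, -6.6]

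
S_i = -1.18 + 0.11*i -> [-1.18, -1.07, -0.96, -0.85, -0.74]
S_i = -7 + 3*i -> [-7, -4, -1, 2, 5]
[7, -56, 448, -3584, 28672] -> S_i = 7*-8^i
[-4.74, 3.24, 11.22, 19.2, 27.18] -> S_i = -4.74 + 7.98*i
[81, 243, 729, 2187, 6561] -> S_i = 81*3^i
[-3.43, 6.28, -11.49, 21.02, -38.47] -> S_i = -3.43*(-1.83)^i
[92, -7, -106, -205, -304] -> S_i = 92 + -99*i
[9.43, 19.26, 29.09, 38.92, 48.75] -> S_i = 9.43 + 9.83*i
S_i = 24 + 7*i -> [24, 31, 38, 45, 52]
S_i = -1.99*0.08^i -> [-1.99, -0.16, -0.01, -0.0, -0.0]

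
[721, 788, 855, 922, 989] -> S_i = 721 + 67*i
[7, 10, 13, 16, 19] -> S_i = 7 + 3*i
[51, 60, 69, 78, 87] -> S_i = 51 + 9*i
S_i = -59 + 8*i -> [-59, -51, -43, -35, -27]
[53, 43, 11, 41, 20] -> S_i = Random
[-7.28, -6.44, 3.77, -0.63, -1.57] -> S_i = Random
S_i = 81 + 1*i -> [81, 82, 83, 84, 85]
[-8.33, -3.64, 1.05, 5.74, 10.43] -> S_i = -8.33 + 4.69*i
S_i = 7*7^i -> [7, 49, 343, 2401, 16807]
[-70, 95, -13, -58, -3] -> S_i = Random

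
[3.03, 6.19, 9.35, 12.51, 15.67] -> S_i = 3.03 + 3.16*i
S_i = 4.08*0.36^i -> [4.08, 1.47, 0.53, 0.19, 0.07]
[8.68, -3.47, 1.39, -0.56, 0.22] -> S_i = 8.68*(-0.40)^i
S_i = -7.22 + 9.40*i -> [-7.22, 2.18, 11.58, 20.98, 30.38]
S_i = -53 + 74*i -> [-53, 21, 95, 169, 243]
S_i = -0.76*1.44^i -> [-0.76, -1.09, -1.58, -2.27, -3.27]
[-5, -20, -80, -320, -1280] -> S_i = -5*4^i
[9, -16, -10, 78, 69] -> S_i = Random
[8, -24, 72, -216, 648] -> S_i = 8*-3^i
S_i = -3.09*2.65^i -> [-3.09, -8.19, -21.7, -57.5, -152.38]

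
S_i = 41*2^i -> [41, 82, 164, 328, 656]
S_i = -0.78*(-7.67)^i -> [-0.78, 5.98, -45.89, 351.95, -2699.45]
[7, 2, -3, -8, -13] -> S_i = 7 + -5*i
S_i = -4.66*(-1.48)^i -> [-4.66, 6.9, -10.21, 15.11, -22.36]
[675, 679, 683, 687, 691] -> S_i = 675 + 4*i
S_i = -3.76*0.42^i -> [-3.76, -1.58, -0.66, -0.28, -0.12]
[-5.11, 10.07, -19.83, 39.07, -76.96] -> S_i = -5.11*(-1.97)^i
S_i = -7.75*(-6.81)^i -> [-7.75, 52.78, -359.41, 2447.61, -16668.26]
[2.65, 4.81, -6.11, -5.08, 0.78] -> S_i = Random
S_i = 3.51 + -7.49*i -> [3.51, -3.98, -11.47, -18.96, -26.45]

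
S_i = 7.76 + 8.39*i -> [7.76, 16.15, 24.54, 32.93, 41.32]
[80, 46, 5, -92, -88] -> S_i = Random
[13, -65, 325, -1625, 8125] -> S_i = 13*-5^i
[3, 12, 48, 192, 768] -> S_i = 3*4^i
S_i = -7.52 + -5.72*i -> [-7.52, -13.24, -18.96, -24.68, -30.4]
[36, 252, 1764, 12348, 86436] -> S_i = 36*7^i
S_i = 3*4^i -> [3, 12, 48, 192, 768]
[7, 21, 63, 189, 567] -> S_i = 7*3^i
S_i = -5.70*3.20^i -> [-5.7, -18.24, -58.37, -186.78, -597.69]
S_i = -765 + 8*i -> [-765, -757, -749, -741, -733]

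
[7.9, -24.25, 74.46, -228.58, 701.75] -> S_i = 7.90*(-3.07)^i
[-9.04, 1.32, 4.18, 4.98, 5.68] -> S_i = Random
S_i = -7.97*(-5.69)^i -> [-7.97, 45.35, -258.04, 1468.23, -8354.25]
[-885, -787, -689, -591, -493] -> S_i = -885 + 98*i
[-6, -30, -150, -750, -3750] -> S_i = -6*5^i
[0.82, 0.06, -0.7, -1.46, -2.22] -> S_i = 0.82 + -0.76*i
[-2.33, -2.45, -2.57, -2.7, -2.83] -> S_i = -2.33*1.05^i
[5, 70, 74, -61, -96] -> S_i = Random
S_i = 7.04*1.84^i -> [7.04, 12.95, 23.83, 43.86, 80.69]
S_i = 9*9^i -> [9, 81, 729, 6561, 59049]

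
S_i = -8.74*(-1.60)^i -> [-8.74, 13.98, -22.37, 35.8, -57.28]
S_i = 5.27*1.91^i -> [5.27, 10.07, 19.23, 36.72, 70.14]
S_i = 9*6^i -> [9, 54, 324, 1944, 11664]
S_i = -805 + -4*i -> [-805, -809, -813, -817, -821]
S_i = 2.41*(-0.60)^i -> [2.41, -1.45, 0.87, -0.52, 0.31]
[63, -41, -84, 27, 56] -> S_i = Random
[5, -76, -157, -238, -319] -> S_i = 5 + -81*i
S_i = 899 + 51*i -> [899, 950, 1001, 1052, 1103]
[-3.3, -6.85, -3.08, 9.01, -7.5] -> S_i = Random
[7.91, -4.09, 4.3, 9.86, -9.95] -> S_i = Random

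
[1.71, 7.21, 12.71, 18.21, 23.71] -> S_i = 1.71 + 5.50*i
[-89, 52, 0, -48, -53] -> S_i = Random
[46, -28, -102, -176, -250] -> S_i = 46 + -74*i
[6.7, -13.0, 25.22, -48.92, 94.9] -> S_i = 6.70*(-1.94)^i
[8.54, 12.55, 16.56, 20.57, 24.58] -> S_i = 8.54 + 4.01*i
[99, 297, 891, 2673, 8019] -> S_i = 99*3^i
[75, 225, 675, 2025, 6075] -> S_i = 75*3^i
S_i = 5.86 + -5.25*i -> [5.86, 0.61, -4.64, -9.89, -15.14]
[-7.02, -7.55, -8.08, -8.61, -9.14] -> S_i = -7.02 + -0.53*i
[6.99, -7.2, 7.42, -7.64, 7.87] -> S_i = 6.99*(-1.03)^i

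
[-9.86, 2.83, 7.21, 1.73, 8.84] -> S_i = Random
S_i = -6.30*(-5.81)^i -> [-6.3, 36.6, -212.66, 1235.57, -7178.69]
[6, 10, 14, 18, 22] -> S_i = 6 + 4*i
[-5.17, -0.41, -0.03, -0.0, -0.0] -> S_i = -5.17*0.08^i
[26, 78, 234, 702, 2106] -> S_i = 26*3^i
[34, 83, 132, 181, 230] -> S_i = 34 + 49*i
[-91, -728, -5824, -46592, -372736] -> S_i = -91*8^i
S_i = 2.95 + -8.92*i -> [2.95, -5.97, -14.89, -23.81, -32.73]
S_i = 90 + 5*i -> [90, 95, 100, 105, 110]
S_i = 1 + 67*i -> [1, 68, 135, 202, 269]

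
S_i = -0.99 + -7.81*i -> [-0.99, -8.8, -16.61, -24.42, -32.23]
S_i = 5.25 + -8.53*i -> [5.25, -3.28, -11.81, -20.34, -28.87]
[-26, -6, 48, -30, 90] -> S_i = Random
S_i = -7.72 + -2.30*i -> [-7.72, -10.02, -12.32, -14.62, -16.92]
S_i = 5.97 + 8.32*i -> [5.97, 14.29, 22.61, 30.93, 39.25]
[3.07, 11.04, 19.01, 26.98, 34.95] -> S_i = 3.07 + 7.97*i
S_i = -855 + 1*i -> [-855, -854, -853, -852, -851]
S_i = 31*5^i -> [31, 155, 775, 3875, 19375]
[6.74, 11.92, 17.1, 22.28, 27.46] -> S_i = 6.74 + 5.18*i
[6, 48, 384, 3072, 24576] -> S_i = 6*8^i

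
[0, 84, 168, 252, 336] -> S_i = 0 + 84*i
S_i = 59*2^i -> [59, 118, 236, 472, 944]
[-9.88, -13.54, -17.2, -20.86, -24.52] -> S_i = -9.88 + -3.66*i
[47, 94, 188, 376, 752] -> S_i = 47*2^i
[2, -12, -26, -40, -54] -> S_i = 2 + -14*i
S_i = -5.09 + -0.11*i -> [-5.09, -5.2, -5.31, -5.42, -5.53]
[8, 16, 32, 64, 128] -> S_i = 8*2^i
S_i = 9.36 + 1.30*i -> [9.36, 10.66, 11.96, 13.26, 14.56]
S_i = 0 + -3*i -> [0, -3, -6, -9, -12]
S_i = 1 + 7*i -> [1, 8, 15, 22, 29]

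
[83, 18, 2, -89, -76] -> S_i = Random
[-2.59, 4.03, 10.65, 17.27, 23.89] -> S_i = -2.59 + 6.62*i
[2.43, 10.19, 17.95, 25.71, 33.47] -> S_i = 2.43 + 7.76*i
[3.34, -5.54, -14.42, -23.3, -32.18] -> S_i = 3.34 + -8.88*i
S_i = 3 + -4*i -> [3, -1, -5, -9, -13]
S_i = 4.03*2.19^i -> [4.03, 8.83, 19.33, 42.33, 92.7]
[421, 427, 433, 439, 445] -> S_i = 421 + 6*i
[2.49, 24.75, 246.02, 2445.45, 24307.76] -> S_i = 2.49*9.94^i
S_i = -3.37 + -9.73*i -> [-3.37, -13.1, -22.83, -32.56, -42.29]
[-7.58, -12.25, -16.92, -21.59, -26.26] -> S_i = -7.58 + -4.67*i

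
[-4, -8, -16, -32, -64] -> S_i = -4*2^i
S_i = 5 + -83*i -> [5, -78, -161, -244, -327]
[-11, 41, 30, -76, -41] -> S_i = Random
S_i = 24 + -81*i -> [24, -57, -138, -219, -300]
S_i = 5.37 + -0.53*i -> [5.37, 4.84, 4.31, 3.78, 3.25]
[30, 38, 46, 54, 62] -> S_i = 30 + 8*i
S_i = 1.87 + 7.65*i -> [1.87, 9.52, 17.17, 24.82, 32.47]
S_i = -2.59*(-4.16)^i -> [-2.59, 10.77, -44.82, 186.46, -775.66]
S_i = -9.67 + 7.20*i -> [-9.67, -2.47, 4.73, 11.93, 19.13]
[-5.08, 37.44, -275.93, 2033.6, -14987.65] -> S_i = -5.08*(-7.37)^i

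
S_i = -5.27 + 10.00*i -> [-5.27, 4.73, 14.73, 24.73, 34.73]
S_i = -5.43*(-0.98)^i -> [-5.43, 5.32, -5.21, 5.11, -5.01]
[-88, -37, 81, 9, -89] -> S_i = Random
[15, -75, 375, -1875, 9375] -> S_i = 15*-5^i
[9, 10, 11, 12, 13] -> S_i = 9 + 1*i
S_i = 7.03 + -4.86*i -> [7.03, 2.17, -2.69, -7.55, -12.41]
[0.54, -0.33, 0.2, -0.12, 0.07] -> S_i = 0.54*(-0.61)^i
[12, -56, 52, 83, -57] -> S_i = Random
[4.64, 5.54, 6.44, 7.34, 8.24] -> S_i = 4.64 + 0.90*i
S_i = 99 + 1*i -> [99, 100, 101, 102, 103]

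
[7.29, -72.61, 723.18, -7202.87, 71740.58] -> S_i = 7.29*(-9.96)^i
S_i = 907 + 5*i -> [907, 912, 917, 922, 927]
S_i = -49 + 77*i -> [-49, 28, 105, 182, 259]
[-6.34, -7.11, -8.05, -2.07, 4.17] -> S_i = Random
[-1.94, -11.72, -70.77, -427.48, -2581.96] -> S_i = -1.94*6.04^i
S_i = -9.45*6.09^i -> [-9.45, -57.55, -350.48, -2134.44, -12998.73]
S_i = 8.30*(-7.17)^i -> [8.3, -59.51, 426.69, -3059.4, 21935.86]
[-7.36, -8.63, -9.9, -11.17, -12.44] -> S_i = -7.36 + -1.27*i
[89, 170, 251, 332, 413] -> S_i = 89 + 81*i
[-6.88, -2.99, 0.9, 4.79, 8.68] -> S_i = -6.88 + 3.89*i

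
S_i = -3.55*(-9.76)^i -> [-3.55, 34.65, -338.16, 3300.49, -32212.74]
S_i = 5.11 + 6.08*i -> [5.11, 11.19, 17.27, 23.35, 29.43]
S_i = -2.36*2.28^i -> [-2.36, -5.38, -12.27, -27.97, -63.78]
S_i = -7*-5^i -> [-7, 35, -175, 875, -4375]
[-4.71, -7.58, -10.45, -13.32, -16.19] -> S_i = -4.71 + -2.87*i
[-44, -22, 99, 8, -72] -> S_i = Random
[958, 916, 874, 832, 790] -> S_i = 958 + -42*i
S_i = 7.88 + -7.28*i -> [7.88, 0.6, -6.68, -13.96, -21.24]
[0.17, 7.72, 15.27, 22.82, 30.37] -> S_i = 0.17 + 7.55*i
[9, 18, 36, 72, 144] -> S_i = 9*2^i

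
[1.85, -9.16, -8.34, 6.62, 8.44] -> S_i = Random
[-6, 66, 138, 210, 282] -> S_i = -6 + 72*i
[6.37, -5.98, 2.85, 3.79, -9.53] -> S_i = Random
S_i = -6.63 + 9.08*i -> [-6.63, 2.45, 11.53, 20.61, 29.69]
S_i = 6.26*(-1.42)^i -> [6.26, -8.89, 12.62, -17.92, 25.45]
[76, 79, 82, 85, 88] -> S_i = 76 + 3*i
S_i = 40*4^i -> [40, 160, 640, 2560, 10240]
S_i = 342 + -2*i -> [342, 340, 338, 336, 334]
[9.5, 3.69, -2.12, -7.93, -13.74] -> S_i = 9.50 + -5.81*i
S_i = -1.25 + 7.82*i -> [-1.25, 6.57, 14.39, 22.21, 30.03]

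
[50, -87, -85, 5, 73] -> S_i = Random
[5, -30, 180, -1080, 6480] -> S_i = 5*-6^i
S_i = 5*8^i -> [5, 40, 320, 2560, 20480]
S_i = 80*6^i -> [80, 480, 2880, 17280, 103680]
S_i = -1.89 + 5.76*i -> [-1.89, 3.87, 9.63, 15.39, 21.15]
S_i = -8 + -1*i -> [-8, -9, -10, -11, -12]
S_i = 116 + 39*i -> [116, 155, 194, 233, 272]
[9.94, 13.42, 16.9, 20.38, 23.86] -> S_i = 9.94 + 3.48*i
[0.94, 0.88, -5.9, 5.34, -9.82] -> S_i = Random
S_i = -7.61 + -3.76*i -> [-7.61, -11.37, -15.13, -18.89, -22.65]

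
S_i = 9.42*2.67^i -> [9.42, 25.15, 67.15, 179.3, 478.74]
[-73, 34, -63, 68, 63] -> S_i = Random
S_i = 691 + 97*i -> [691, 788, 885, 982, 1079]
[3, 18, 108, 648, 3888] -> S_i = 3*6^i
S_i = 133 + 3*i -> [133, 136, 139, 142, 145]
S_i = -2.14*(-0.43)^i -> [-2.14, 0.92, -0.4, 0.17, -0.07]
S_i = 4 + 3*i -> [4, 7, 10, 13, 16]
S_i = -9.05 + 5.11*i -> [-9.05, -3.94, 1.17, 6.28, 11.39]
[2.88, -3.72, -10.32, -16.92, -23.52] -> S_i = 2.88 + -6.60*i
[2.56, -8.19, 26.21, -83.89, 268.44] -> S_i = 2.56*(-3.20)^i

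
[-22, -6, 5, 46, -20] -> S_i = Random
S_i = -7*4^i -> [-7, -28, -112, -448, -1792]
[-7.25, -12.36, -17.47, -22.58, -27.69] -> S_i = -7.25 + -5.11*i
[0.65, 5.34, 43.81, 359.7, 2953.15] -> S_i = 0.65*8.21^i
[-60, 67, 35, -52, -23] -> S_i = Random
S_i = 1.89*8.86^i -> [1.89, 16.75, 148.36, 1314.51, 11646.53]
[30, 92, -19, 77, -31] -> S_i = Random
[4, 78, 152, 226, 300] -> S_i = 4 + 74*i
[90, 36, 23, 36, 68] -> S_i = Random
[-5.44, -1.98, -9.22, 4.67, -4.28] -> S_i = Random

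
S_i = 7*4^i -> [7, 28, 112, 448, 1792]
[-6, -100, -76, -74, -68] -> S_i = Random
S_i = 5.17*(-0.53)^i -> [5.17, -2.74, 1.45, -0.77, 0.41]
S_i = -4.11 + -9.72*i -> [-4.11, -13.83, -23.55, -33.27, -42.99]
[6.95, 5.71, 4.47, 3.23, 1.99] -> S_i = 6.95 + -1.24*i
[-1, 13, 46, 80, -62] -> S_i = Random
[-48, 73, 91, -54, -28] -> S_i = Random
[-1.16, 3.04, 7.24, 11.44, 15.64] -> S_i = -1.16 + 4.20*i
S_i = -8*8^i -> [-8, -64, -512, -4096, -32768]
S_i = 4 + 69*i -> [4, 73, 142, 211, 280]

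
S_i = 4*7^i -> [4, 28, 196, 1372, 9604]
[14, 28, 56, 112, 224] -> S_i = 14*2^i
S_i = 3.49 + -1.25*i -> [3.49, 2.24, 0.99, -0.26, -1.51]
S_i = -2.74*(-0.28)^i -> [-2.74, 0.77, -0.21, 0.06, -0.02]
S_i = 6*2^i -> [6, 12, 24, 48, 96]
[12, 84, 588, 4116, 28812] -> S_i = 12*7^i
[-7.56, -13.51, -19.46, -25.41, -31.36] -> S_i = -7.56 + -5.95*i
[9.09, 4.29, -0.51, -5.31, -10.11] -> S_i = 9.09 + -4.80*i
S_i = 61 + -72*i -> [61, -11, -83, -155, -227]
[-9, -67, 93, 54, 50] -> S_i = Random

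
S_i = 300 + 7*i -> [300, 307, 314, 321, 328]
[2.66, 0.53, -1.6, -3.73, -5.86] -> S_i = 2.66 + -2.13*i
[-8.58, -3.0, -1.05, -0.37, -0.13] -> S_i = -8.58*0.35^i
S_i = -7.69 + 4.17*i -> [-7.69, -3.52, 0.65, 4.82, 8.99]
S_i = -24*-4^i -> [-24, 96, -384, 1536, -6144]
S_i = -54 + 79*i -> [-54, 25, 104, 183, 262]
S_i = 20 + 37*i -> [20, 57, 94, 131, 168]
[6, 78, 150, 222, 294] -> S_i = 6 + 72*i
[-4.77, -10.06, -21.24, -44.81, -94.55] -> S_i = -4.77*2.11^i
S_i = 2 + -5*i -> [2, -3, -8, -13, -18]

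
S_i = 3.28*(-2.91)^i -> [3.28, -9.54, 27.78, -80.83, 235.2]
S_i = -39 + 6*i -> [-39, -33, -27, -21, -15]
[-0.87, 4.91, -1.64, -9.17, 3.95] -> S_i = Random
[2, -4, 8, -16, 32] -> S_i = 2*-2^i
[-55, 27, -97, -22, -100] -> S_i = Random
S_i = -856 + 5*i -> [-856, -851, -846, -841, -836]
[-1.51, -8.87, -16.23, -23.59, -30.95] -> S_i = -1.51 + -7.36*i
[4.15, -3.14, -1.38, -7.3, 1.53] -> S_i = Random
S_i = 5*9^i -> [5, 45, 405, 3645, 32805]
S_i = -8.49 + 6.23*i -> [-8.49, -2.26, 3.97, 10.2, 16.43]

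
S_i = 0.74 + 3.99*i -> [0.74, 4.73, 8.72, 12.71, 16.7]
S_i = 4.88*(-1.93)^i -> [4.88, -9.42, 18.18, -35.08, 67.71]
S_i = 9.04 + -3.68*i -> [9.04, 5.36, 1.68, -2.0, -5.68]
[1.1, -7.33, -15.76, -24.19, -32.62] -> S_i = 1.10 + -8.43*i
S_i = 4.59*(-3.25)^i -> [4.59, -14.92, 48.48, -157.57, 512.09]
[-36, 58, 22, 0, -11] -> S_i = Random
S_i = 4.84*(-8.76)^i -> [4.84, -42.4, 371.41, -3253.55, 28501.11]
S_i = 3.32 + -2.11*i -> [3.32, 1.21, -0.9, -3.01, -5.12]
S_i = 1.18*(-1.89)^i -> [1.18, -2.23, 4.22, -7.97, 15.06]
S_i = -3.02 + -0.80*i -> [-3.02, -3.82, -4.62, -5.42, -6.22]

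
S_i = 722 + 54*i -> [722, 776, 830, 884, 938]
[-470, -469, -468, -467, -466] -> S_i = -470 + 1*i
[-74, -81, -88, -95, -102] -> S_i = -74 + -7*i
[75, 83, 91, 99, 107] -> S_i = 75 + 8*i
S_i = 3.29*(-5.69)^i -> [3.29, -18.72, 106.52, -606.08, 3448.62]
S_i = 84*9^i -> [84, 756, 6804, 61236, 551124]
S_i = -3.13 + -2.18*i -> [-3.13, -5.31, -7.49, -9.67, -11.85]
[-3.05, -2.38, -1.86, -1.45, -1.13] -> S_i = -3.05*0.78^i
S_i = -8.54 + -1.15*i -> [-8.54, -9.69, -10.84, -11.99, -13.14]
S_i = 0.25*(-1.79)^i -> [0.25, -0.45, 0.8, -1.43, 2.57]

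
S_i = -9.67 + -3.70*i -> [-9.67, -13.37, -17.07, -20.77, -24.47]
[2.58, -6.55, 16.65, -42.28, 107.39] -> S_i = 2.58*(-2.54)^i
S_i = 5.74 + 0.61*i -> [5.74, 6.35, 6.96, 7.57, 8.18]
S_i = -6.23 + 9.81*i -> [-6.23, 3.58, 13.39, 23.2, 33.01]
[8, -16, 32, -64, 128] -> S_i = 8*-2^i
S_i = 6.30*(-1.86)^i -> [6.3, -11.72, 21.8, -40.54, 75.4]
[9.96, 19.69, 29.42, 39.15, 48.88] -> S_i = 9.96 + 9.73*i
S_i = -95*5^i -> [-95, -475, -2375, -11875, -59375]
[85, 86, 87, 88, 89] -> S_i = 85 + 1*i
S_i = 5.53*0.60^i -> [5.53, 3.32, 1.99, 1.19, 0.72]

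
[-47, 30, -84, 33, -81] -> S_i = Random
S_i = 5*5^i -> [5, 25, 125, 625, 3125]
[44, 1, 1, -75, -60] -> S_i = Random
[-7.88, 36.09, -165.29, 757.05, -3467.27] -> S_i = -7.88*(-4.58)^i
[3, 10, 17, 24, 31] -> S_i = 3 + 7*i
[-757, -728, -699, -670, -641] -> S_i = -757 + 29*i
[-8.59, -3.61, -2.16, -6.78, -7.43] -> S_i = Random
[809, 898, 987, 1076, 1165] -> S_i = 809 + 89*i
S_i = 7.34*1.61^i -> [7.34, 11.82, 19.03, 30.63, 49.32]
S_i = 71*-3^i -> [71, -213, 639, -1917, 5751]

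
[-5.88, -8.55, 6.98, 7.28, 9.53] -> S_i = Random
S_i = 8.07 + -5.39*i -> [8.07, 2.68, -2.71, -8.1, -13.49]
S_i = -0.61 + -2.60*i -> [-0.61, -3.21, -5.81, -8.41, -11.01]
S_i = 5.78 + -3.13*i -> [5.78, 2.65, -0.48, -3.61, -6.74]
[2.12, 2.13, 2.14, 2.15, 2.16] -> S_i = 2.12 + 0.01*i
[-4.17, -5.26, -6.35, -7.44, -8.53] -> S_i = -4.17 + -1.09*i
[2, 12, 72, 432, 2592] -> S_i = 2*6^i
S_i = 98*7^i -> [98, 686, 4802, 33614, 235298]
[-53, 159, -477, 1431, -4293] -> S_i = -53*-3^i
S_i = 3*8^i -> [3, 24, 192, 1536, 12288]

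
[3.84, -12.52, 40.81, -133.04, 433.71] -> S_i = 3.84*(-3.26)^i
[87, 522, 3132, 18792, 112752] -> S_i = 87*6^i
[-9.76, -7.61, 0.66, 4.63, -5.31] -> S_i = Random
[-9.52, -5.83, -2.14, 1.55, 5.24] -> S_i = -9.52 + 3.69*i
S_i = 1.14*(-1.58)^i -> [1.14, -1.8, 2.85, -4.5, 7.1]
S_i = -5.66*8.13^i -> [-5.66, -46.02, -374.11, -3041.5, -24727.41]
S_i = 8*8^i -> [8, 64, 512, 4096, 32768]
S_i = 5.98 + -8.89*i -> [5.98, -2.91, -11.8, -20.69, -29.58]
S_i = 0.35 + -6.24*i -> [0.35, -5.89, -12.13, -18.37, -24.61]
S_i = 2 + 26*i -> [2, 28, 54, 80, 106]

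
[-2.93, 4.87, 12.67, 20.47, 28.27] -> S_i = -2.93 + 7.80*i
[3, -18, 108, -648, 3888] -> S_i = 3*-6^i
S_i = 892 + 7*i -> [892, 899, 906, 913, 920]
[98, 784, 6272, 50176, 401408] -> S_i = 98*8^i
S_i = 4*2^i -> [4, 8, 16, 32, 64]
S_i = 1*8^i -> [1, 8, 64, 512, 4096]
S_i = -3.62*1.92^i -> [-3.62, -6.95, -13.34, -25.62, -49.19]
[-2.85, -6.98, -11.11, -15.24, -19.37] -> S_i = -2.85 + -4.13*i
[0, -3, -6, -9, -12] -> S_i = 0 + -3*i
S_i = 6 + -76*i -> [6, -70, -146, -222, -298]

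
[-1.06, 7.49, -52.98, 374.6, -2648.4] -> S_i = -1.06*(-7.07)^i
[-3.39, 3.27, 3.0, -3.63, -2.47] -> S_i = Random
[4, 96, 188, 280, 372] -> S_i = 4 + 92*i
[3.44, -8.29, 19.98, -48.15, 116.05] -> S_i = 3.44*(-2.41)^i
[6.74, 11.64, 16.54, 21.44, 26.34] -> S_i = 6.74 + 4.90*i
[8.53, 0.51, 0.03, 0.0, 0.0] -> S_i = 8.53*0.06^i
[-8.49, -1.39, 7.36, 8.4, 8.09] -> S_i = Random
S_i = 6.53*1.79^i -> [6.53, 11.69, 20.92, 37.45, 67.04]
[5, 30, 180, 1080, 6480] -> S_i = 5*6^i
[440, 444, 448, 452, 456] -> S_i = 440 + 4*i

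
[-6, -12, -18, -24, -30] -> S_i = -6 + -6*i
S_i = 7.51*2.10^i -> [7.51, 15.77, 33.12, 69.55, 146.06]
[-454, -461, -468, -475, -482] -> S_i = -454 + -7*i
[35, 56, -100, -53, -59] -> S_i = Random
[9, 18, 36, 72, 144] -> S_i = 9*2^i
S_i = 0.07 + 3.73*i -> [0.07, 3.8, 7.53, 11.26, 14.99]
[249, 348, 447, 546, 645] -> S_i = 249 + 99*i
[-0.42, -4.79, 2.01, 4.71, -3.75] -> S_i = Random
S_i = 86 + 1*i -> [86, 87, 88, 89, 90]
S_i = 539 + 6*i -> [539, 545, 551, 557, 563]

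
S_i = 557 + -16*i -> [557, 541, 525, 509, 493]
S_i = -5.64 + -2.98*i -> [-5.64, -8.62, -11.6, -14.58, -17.56]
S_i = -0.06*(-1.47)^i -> [-0.06, 0.09, -0.13, 0.19, -0.28]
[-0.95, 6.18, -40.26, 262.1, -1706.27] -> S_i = -0.95*(-6.51)^i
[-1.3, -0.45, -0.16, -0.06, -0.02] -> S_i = -1.30*0.35^i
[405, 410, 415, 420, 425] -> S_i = 405 + 5*i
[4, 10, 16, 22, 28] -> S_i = 4 + 6*i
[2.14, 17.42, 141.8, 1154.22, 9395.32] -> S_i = 2.14*8.14^i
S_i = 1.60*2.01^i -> [1.6, 3.22, 6.46, 12.99, 26.12]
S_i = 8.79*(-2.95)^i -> [8.79, -25.93, 76.49, -225.66, 665.7]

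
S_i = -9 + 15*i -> [-9, 6, 21, 36, 51]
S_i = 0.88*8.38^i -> [0.88, 7.37, 61.8, 517.86, 4339.69]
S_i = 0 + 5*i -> [0, 5, 10, 15, 20]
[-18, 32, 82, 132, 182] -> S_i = -18 + 50*i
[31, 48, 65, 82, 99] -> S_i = 31 + 17*i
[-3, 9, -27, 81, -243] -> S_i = -3*-3^i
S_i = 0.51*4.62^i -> [0.51, 2.36, 10.89, 50.29, 232.35]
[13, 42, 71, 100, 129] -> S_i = 13 + 29*i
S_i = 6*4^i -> [6, 24, 96, 384, 1536]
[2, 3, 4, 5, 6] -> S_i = 2 + 1*i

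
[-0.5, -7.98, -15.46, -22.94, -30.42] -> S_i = -0.50 + -7.48*i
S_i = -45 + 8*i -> [-45, -37, -29, -21, -13]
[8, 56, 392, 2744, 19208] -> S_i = 8*7^i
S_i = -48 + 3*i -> [-48, -45, -42, -39, -36]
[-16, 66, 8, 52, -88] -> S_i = Random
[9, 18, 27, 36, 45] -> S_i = 9 + 9*i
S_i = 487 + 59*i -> [487, 546, 605, 664, 723]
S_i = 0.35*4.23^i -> [0.35, 1.48, 6.26, 26.49, 112.05]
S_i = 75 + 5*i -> [75, 80, 85, 90, 95]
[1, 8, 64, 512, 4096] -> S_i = 1*8^i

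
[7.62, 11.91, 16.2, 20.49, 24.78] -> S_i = 7.62 + 4.29*i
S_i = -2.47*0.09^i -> [-2.47, -0.22, -0.02, -0.0, -0.0]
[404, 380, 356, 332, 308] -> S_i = 404 + -24*i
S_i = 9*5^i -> [9, 45, 225, 1125, 5625]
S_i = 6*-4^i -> [6, -24, 96, -384, 1536]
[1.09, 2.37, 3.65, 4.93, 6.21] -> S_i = 1.09 + 1.28*i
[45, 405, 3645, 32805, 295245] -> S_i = 45*9^i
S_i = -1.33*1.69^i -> [-1.33, -2.25, -3.8, -6.42, -10.85]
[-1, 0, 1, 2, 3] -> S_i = -1 + 1*i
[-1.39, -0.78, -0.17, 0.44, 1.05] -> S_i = -1.39 + 0.61*i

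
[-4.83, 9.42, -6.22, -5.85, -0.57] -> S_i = Random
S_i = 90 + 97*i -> [90, 187, 284, 381, 478]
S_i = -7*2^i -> [-7, -14, -28, -56, -112]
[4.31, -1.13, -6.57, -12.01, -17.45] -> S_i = 4.31 + -5.44*i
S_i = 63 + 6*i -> [63, 69, 75, 81, 87]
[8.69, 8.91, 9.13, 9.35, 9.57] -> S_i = 8.69 + 0.22*i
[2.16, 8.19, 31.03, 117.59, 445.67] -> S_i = 2.16*3.79^i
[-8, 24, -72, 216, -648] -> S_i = -8*-3^i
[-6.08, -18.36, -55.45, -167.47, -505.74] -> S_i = -6.08*3.02^i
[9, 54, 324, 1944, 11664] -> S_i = 9*6^i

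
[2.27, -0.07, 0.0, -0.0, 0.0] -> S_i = 2.27*(-0.03)^i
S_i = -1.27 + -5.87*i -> [-1.27, -7.14, -13.01, -18.88, -24.75]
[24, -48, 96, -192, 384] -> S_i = 24*-2^i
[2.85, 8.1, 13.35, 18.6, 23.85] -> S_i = 2.85 + 5.25*i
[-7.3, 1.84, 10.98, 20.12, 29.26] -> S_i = -7.30 + 9.14*i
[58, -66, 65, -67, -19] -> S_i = Random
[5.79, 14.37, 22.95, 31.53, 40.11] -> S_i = 5.79 + 8.58*i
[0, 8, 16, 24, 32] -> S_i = 0 + 8*i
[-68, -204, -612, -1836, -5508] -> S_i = -68*3^i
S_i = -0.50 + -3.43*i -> [-0.5, -3.93, -7.36, -10.79, -14.22]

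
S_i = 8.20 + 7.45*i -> [8.2, 15.65, 23.1, 30.55, 38.0]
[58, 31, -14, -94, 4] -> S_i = Random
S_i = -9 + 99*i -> [-9, 90, 189, 288, 387]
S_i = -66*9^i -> [-66, -594, -5346, -48114, -433026]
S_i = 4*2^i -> [4, 8, 16, 32, 64]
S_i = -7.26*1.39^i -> [-7.26, -10.09, -14.03, -19.5, -27.1]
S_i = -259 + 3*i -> [-259, -256, -253, -250, -247]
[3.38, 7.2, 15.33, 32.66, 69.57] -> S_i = 3.38*2.13^i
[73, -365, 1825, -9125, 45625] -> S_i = 73*-5^i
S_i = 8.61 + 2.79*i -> [8.61, 11.4, 14.19, 16.98, 19.77]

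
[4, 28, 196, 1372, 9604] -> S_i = 4*7^i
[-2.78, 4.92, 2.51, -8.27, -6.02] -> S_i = Random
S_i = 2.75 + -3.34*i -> [2.75, -0.59, -3.93, -7.27, -10.61]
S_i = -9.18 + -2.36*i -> [-9.18, -11.54, -13.9, -16.26, -18.62]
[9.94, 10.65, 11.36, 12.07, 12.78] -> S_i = 9.94 + 0.71*i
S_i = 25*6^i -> [25, 150, 900, 5400, 32400]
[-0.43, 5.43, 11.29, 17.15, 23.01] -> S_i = -0.43 + 5.86*i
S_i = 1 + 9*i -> [1, 10, 19, 28, 37]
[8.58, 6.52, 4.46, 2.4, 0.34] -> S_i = 8.58 + -2.06*i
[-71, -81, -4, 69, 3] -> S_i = Random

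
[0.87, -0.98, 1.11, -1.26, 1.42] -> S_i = 0.87*(-1.13)^i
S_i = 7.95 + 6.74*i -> [7.95, 14.69, 21.43, 28.17, 34.91]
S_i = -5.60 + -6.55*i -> [-5.6, -12.15, -18.7, -25.25, -31.8]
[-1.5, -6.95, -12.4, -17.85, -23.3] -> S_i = -1.50 + -5.45*i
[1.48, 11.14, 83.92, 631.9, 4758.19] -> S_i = 1.48*7.53^i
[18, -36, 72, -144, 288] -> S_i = 18*-2^i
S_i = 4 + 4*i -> [4, 8, 12, 16, 20]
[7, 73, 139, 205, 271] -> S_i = 7 + 66*i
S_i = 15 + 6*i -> [15, 21, 27, 33, 39]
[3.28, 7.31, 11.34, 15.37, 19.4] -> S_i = 3.28 + 4.03*i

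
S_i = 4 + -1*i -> [4, 3, 2, 1, 0]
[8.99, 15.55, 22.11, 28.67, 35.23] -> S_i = 8.99 + 6.56*i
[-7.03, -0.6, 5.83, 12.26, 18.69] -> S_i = -7.03 + 6.43*i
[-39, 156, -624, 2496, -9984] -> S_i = -39*-4^i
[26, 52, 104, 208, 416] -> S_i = 26*2^i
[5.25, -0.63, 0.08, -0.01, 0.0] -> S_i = 5.25*(-0.12)^i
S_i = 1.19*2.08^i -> [1.19, 2.48, 5.15, 10.71, 22.27]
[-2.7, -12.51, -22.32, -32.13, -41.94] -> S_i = -2.70 + -9.81*i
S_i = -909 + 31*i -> [-909, -878, -847, -816, -785]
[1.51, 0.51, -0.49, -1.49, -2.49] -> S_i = 1.51 + -1.00*i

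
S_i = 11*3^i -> [11, 33, 99, 297, 891]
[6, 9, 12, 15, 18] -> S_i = 6 + 3*i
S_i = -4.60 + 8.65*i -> [-4.6, 4.05, 12.7, 21.35, 30.0]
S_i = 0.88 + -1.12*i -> [0.88, -0.24, -1.36, -2.48, -3.6]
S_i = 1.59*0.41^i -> [1.59, 0.65, 0.27, 0.11, 0.04]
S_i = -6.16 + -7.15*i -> [-6.16, -13.31, -20.46, -27.61, -34.76]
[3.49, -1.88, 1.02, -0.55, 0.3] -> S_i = 3.49*(-0.54)^i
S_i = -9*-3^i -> [-9, 27, -81, 243, -729]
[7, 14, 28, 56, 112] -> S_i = 7*2^i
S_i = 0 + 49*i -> [0, 49, 98, 147, 196]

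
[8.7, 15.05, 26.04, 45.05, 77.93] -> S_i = 8.70*1.73^i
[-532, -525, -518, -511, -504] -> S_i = -532 + 7*i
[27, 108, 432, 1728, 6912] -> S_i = 27*4^i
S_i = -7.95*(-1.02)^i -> [-7.95, 8.11, -8.27, 8.44, -8.61]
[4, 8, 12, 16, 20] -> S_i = 4 + 4*i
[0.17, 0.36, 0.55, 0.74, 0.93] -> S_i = 0.17 + 0.19*i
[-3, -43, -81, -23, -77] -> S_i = Random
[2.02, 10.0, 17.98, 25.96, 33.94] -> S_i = 2.02 + 7.98*i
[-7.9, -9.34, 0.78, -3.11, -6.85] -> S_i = Random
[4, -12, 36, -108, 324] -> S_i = 4*-3^i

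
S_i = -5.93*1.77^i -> [-5.93, -10.5, -18.58, -32.88, -58.2]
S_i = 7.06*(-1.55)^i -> [7.06, -10.94, 16.96, -26.29, 40.75]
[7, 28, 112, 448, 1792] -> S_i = 7*4^i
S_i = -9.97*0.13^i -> [-9.97, -1.3, -0.17, -0.02, -0.0]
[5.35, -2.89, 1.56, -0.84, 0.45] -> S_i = 5.35*(-0.54)^i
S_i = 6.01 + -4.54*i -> [6.01, 1.47, -3.07, -7.61, -12.15]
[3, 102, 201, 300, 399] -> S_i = 3 + 99*i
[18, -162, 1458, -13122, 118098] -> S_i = 18*-9^i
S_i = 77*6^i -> [77, 462, 2772, 16632, 99792]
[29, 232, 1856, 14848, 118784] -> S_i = 29*8^i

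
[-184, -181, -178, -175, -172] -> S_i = -184 + 3*i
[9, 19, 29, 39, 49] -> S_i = 9 + 10*i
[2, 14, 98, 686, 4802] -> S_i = 2*7^i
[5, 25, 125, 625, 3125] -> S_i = 5*5^i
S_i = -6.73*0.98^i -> [-6.73, -6.6, -6.46, -6.33, -6.21]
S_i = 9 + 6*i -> [9, 15, 21, 27, 33]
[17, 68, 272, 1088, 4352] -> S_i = 17*4^i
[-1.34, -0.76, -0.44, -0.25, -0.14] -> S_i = -1.34*0.57^i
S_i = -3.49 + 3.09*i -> [-3.49, -0.4, 2.69, 5.78, 8.87]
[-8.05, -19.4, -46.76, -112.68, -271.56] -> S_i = -8.05*2.41^i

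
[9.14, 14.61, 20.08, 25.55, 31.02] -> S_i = 9.14 + 5.47*i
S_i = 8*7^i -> [8, 56, 392, 2744, 19208]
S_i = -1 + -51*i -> [-1, -52, -103, -154, -205]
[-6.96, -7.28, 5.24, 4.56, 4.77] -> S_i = Random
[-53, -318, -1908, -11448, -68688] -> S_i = -53*6^i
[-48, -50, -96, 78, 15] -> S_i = Random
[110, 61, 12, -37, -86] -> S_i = 110 + -49*i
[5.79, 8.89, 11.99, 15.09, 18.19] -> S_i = 5.79 + 3.10*i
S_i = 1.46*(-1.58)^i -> [1.46, -2.31, 3.64, -5.76, 9.1]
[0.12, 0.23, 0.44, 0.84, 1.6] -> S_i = 0.12*1.91^i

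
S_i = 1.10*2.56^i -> [1.1, 2.82, 7.21, 18.45, 47.24]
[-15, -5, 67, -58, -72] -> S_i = Random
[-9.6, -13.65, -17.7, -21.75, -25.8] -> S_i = -9.60 + -4.05*i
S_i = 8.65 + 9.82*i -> [8.65, 18.47, 28.29, 38.11, 47.93]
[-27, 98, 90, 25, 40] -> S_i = Random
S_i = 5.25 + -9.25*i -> [5.25, -4.0, -13.25, -22.5, -31.75]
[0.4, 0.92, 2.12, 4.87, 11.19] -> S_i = 0.40*2.30^i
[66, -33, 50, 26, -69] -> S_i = Random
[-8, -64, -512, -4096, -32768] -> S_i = -8*8^i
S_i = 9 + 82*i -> [9, 91, 173, 255, 337]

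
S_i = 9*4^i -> [9, 36, 144, 576, 2304]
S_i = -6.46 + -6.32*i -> [-6.46, -12.78, -19.1, -25.42, -31.74]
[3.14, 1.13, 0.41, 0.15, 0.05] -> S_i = 3.14*0.36^i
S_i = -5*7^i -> [-5, -35, -245, -1715, -12005]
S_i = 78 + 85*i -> [78, 163, 248, 333, 418]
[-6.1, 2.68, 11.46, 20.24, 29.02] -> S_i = -6.10 + 8.78*i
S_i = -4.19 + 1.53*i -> [-4.19, -2.66, -1.13, 0.4, 1.93]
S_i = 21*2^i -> [21, 42, 84, 168, 336]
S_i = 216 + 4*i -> [216, 220, 224, 228, 232]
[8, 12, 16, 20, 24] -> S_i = 8 + 4*i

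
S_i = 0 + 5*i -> [0, 5, 10, 15, 20]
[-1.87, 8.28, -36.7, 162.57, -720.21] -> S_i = -1.87*(-4.43)^i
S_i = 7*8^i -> [7, 56, 448, 3584, 28672]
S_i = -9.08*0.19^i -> [-9.08, -1.73, -0.33, -0.06, -0.01]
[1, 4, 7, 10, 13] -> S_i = 1 + 3*i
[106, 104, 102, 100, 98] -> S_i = 106 + -2*i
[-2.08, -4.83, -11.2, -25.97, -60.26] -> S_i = -2.08*2.32^i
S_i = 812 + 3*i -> [812, 815, 818, 821, 824]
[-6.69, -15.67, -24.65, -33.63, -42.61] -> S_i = -6.69 + -8.98*i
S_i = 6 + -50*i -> [6, -44, -94, -144, -194]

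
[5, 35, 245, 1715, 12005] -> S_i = 5*7^i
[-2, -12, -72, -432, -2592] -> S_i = -2*6^i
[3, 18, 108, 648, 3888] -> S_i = 3*6^i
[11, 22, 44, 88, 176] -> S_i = 11*2^i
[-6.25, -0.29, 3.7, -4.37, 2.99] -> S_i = Random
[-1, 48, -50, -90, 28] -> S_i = Random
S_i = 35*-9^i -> [35, -315, 2835, -25515, 229635]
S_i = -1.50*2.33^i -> [-1.5, -3.5, -8.14, -18.97, -44.21]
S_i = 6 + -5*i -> [6, 1, -4, -9, -14]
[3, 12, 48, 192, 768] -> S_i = 3*4^i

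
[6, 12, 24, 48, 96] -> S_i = 6*2^i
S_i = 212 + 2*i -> [212, 214, 216, 218, 220]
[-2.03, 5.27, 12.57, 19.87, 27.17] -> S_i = -2.03 + 7.30*i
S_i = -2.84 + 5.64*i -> [-2.84, 2.8, 8.44, 14.08, 19.72]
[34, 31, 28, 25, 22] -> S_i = 34 + -3*i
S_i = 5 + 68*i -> [5, 73, 141, 209, 277]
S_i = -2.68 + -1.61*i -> [-2.68, -4.29, -5.9, -7.51, -9.12]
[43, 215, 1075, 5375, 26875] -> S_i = 43*5^i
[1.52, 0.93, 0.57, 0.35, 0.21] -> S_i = 1.52*0.61^i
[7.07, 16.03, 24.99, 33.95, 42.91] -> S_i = 7.07 + 8.96*i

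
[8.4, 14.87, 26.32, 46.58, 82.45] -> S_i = 8.40*1.77^i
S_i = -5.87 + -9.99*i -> [-5.87, -15.86, -25.85, -35.84, -45.83]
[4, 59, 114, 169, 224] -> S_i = 4 + 55*i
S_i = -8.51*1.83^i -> [-8.51, -15.57, -28.5, -52.15, -95.44]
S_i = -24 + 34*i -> [-24, 10, 44, 78, 112]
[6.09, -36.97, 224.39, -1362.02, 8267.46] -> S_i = 6.09*(-6.07)^i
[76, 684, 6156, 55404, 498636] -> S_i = 76*9^i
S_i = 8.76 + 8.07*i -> [8.76, 16.83, 24.9, 32.97, 41.04]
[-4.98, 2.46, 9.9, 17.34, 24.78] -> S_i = -4.98 + 7.44*i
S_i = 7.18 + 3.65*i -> [7.18, 10.83, 14.48, 18.13, 21.78]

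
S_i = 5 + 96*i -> [5, 101, 197, 293, 389]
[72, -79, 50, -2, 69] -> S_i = Random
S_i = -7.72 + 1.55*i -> [-7.72, -6.17, -4.62, -3.07, -1.52]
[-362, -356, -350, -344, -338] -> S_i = -362 + 6*i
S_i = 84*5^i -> [84, 420, 2100, 10500, 52500]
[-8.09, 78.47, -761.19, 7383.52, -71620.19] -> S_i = -8.09*(-9.70)^i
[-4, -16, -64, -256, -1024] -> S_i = -4*4^i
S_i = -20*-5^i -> [-20, 100, -500, 2500, -12500]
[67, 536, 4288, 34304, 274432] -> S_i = 67*8^i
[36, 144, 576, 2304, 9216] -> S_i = 36*4^i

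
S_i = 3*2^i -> [3, 6, 12, 24, 48]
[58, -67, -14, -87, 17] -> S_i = Random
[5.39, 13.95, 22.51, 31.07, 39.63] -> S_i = 5.39 + 8.56*i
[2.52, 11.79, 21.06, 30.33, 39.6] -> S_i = 2.52 + 9.27*i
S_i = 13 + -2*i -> [13, 11, 9, 7, 5]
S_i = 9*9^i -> [9, 81, 729, 6561, 59049]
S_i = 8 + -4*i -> [8, 4, 0, -4, -8]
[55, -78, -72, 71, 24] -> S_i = Random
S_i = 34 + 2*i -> [34, 36, 38, 40, 42]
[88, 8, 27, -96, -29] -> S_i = Random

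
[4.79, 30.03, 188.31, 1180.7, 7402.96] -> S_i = 4.79*6.27^i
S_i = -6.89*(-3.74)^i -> [-6.89, 25.77, -96.37, 360.44, -1348.05]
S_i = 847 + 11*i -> [847, 858, 869, 880, 891]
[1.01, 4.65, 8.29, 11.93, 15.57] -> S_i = 1.01 + 3.64*i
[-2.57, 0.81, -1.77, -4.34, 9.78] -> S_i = Random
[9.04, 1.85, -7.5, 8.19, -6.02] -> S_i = Random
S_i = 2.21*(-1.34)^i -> [2.21, -2.96, 3.97, -5.32, 7.13]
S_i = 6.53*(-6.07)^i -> [6.53, -39.64, 240.6, -1460.42, 8864.78]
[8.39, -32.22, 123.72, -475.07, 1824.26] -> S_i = 8.39*(-3.84)^i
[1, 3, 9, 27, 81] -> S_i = 1*3^i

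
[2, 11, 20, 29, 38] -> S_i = 2 + 9*i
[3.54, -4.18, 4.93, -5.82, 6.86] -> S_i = 3.54*(-1.18)^i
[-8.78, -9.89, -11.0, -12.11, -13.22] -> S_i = -8.78 + -1.11*i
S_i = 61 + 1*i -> [61, 62, 63, 64, 65]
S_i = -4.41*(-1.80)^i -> [-4.41, 7.94, -14.29, 25.72, -46.29]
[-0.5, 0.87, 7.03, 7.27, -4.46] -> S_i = Random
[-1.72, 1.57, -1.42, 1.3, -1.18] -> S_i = -1.72*(-0.91)^i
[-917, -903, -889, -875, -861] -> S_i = -917 + 14*i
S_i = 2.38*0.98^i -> [2.38, 2.33, 2.29, 2.24, 2.2]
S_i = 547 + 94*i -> [547, 641, 735, 829, 923]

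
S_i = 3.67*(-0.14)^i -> [3.67, -0.51, 0.07, -0.01, 0.0]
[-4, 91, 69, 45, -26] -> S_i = Random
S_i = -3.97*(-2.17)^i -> [-3.97, 8.61, -18.69, 40.57, -88.03]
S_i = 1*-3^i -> [1, -3, 9, -27, 81]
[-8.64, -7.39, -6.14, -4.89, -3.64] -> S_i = -8.64 + 1.25*i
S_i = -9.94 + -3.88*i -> [-9.94, -13.82, -17.7, -21.58, -25.46]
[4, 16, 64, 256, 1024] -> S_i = 4*4^i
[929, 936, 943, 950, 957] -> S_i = 929 + 7*i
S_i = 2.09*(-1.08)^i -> [2.09, -2.26, 2.44, -2.63, 2.84]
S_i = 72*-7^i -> [72, -504, 3528, -24696, 172872]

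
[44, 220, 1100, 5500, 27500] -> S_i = 44*5^i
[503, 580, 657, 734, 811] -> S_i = 503 + 77*i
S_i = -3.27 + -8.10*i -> [-3.27, -11.37, -19.47, -27.57, -35.67]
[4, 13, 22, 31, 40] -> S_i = 4 + 9*i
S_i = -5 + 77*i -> [-5, 72, 149, 226, 303]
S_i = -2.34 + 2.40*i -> [-2.34, 0.06, 2.46, 4.86, 7.26]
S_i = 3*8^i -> [3, 24, 192, 1536, 12288]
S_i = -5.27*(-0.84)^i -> [-5.27, 4.43, -3.72, 3.12, -2.62]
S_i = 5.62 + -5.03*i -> [5.62, 0.59, -4.44, -9.47, -14.5]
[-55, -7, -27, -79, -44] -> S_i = Random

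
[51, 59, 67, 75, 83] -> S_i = 51 + 8*i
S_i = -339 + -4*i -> [-339, -343, -347, -351, -355]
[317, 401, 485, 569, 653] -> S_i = 317 + 84*i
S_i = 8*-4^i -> [8, -32, 128, -512, 2048]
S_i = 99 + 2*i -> [99, 101, 103, 105, 107]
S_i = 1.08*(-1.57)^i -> [1.08, -1.7, 2.66, -4.18, 6.56]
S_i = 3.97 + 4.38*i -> [3.97, 8.35, 12.73, 17.11, 21.49]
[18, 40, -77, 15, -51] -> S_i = Random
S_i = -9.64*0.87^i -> [-9.64, -8.39, -7.3, -6.35, -5.52]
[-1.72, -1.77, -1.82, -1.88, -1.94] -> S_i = -1.72*1.03^i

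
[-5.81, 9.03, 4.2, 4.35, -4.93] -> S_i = Random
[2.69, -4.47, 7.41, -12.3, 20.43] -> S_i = 2.69*(-1.66)^i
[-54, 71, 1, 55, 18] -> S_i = Random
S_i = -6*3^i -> [-6, -18, -54, -162, -486]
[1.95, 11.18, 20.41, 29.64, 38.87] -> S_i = 1.95 + 9.23*i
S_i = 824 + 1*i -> [824, 825, 826, 827, 828]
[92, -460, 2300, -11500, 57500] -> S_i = 92*-5^i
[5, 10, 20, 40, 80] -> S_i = 5*2^i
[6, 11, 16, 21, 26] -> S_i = 6 + 5*i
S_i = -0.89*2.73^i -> [-0.89, -2.43, -6.63, -18.11, -49.44]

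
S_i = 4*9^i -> [4, 36, 324, 2916, 26244]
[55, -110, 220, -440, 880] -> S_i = 55*-2^i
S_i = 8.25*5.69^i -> [8.25, 46.94, 267.1, 1519.82, 8647.75]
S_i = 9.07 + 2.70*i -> [9.07, 11.77, 14.47, 17.17, 19.87]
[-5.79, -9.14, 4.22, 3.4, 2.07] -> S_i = Random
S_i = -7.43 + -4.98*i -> [-7.43, -12.41, -17.39, -22.37, -27.35]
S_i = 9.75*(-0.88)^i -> [9.75, -8.58, 7.55, -6.64, 5.85]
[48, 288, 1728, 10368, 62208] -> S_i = 48*6^i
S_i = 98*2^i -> [98, 196, 392, 784, 1568]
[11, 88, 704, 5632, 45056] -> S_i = 11*8^i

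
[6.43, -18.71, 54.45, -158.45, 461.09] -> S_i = 6.43*(-2.91)^i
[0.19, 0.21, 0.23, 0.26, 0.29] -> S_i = 0.19*1.11^i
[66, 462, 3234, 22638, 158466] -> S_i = 66*7^i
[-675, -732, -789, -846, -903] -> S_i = -675 + -57*i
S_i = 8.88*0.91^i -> [8.88, 8.08, 7.35, 6.69, 6.09]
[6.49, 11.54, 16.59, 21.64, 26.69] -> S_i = 6.49 + 5.05*i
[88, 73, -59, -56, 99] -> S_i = Random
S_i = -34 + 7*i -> [-34, -27, -20, -13, -6]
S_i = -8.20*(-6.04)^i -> [-8.2, 49.53, -299.15, 1806.86, -10913.44]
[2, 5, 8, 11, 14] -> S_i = 2 + 3*i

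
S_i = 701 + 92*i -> [701, 793, 885, 977, 1069]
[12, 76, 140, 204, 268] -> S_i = 12 + 64*i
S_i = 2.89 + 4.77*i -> [2.89, 7.66, 12.43, 17.2, 21.97]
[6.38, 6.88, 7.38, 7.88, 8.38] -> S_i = 6.38 + 0.50*i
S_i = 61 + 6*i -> [61, 67, 73, 79, 85]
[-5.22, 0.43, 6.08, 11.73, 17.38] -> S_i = -5.22 + 5.65*i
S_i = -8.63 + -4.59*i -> [-8.63, -13.22, -17.81, -22.4, -26.99]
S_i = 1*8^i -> [1, 8, 64, 512, 4096]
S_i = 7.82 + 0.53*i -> [7.82, 8.35, 8.88, 9.41, 9.94]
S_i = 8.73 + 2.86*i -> [8.73, 11.59, 14.45, 17.31, 20.17]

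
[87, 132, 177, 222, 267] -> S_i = 87 + 45*i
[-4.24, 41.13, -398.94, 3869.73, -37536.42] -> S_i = -4.24*(-9.70)^i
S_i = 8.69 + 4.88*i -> [8.69, 13.57, 18.45, 23.33, 28.21]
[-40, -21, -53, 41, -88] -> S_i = Random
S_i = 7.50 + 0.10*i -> [7.5, 7.6, 7.7, 7.8, 7.9]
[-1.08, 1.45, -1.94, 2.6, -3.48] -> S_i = -1.08*(-1.34)^i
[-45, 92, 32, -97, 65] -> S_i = Random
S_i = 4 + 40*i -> [4, 44, 84, 124, 164]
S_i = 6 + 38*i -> [6, 44, 82, 120, 158]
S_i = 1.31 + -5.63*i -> [1.31, -4.32, -9.95, -15.58, -21.21]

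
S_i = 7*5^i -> [7, 35, 175, 875, 4375]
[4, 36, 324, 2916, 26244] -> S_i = 4*9^i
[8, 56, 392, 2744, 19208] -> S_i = 8*7^i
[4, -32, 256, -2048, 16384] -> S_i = 4*-8^i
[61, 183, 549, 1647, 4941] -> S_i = 61*3^i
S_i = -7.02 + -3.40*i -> [-7.02, -10.42, -13.82, -17.22, -20.62]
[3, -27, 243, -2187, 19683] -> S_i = 3*-9^i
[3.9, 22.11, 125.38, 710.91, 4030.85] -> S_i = 3.90*5.67^i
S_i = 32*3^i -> [32, 96, 288, 864, 2592]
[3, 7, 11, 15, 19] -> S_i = 3 + 4*i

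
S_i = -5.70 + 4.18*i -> [-5.7, -1.52, 2.66, 6.84, 11.02]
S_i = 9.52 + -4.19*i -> [9.52, 5.33, 1.14, -3.05, -7.24]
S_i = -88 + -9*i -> [-88, -97, -106, -115, -124]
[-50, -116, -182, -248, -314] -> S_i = -50 + -66*i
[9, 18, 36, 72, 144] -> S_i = 9*2^i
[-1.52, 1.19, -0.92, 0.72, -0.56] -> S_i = -1.52*(-0.78)^i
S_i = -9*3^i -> [-9, -27, -81, -243, -729]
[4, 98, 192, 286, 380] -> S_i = 4 + 94*i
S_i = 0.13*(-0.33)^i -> [0.13, -0.04, 0.01, -0.0, 0.0]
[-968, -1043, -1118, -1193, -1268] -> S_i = -968 + -75*i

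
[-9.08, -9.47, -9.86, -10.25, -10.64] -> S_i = -9.08 + -0.39*i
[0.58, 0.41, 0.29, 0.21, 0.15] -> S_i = 0.58*0.71^i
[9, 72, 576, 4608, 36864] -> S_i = 9*8^i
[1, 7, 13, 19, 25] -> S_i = 1 + 6*i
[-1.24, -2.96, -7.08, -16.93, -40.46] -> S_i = -1.24*2.39^i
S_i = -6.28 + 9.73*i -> [-6.28, 3.45, 13.18, 22.91, 32.64]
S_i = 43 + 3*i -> [43, 46, 49, 52, 55]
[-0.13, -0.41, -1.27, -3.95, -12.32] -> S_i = -0.13*3.12^i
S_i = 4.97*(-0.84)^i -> [4.97, -4.17, 3.51, -2.95, 2.47]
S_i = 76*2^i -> [76, 152, 304, 608, 1216]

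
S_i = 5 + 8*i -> [5, 13, 21, 29, 37]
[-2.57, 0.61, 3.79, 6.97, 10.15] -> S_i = -2.57 + 3.18*i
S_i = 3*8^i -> [3, 24, 192, 1536, 12288]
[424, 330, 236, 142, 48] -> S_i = 424 + -94*i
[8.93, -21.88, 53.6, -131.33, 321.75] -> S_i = 8.93*(-2.45)^i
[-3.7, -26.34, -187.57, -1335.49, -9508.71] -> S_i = -3.70*7.12^i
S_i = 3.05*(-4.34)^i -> [3.05, -13.24, 57.45, -249.33, 1082.08]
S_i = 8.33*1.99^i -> [8.33, 16.58, 32.99, 65.65, 130.63]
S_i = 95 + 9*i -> [95, 104, 113, 122, 131]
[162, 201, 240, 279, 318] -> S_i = 162 + 39*i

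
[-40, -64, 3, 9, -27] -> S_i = Random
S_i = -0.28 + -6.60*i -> [-0.28, -6.88, -13.48, -20.08, -26.68]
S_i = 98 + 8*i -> [98, 106, 114, 122, 130]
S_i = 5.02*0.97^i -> [5.02, 4.87, 4.72, 4.58, 4.44]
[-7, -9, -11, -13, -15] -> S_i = -7 + -2*i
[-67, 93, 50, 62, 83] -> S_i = Random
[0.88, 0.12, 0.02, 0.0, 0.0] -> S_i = 0.88*0.14^i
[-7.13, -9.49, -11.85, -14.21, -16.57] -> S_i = -7.13 + -2.36*i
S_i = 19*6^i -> [19, 114, 684, 4104, 24624]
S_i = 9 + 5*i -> [9, 14, 19, 24, 29]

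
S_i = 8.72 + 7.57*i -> [8.72, 16.29, 23.86, 31.43, 39.0]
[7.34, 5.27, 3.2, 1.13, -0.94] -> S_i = 7.34 + -2.07*i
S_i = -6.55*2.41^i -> [-6.55, -15.79, -38.04, -91.68, -220.96]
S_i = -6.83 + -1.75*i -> [-6.83, -8.58, -10.33, -12.08, -13.83]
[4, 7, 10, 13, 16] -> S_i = 4 + 3*i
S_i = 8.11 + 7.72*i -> [8.11, 15.83, 23.55, 31.27, 38.99]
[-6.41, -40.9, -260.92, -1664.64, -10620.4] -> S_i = -6.41*6.38^i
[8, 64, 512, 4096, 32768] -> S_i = 8*8^i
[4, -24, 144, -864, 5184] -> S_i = 4*-6^i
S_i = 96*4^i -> [96, 384, 1536, 6144, 24576]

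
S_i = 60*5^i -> [60, 300, 1500, 7500, 37500]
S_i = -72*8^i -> [-72, -576, -4608, -36864, -294912]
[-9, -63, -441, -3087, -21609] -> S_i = -9*7^i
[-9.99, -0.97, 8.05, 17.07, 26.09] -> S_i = -9.99 + 9.02*i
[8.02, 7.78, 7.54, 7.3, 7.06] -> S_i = 8.02 + -0.24*i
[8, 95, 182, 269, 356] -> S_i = 8 + 87*i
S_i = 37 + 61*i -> [37, 98, 159, 220, 281]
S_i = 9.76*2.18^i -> [9.76, 21.28, 46.38, 101.12, 220.43]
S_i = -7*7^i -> [-7, -49, -343, -2401, -16807]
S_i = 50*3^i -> [50, 150, 450, 1350, 4050]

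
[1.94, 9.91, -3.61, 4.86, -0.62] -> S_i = Random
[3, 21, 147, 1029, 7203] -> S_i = 3*7^i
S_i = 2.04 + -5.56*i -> [2.04, -3.52, -9.08, -14.64, -20.2]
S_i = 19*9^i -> [19, 171, 1539, 13851, 124659]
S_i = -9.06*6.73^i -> [-9.06, -60.97, -410.35, -2761.68, -18586.11]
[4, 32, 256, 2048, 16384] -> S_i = 4*8^i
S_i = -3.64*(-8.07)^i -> [-3.64, 29.37, -237.05, 1913.03, -15438.16]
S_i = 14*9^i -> [14, 126, 1134, 10206, 91854]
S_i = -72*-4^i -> [-72, 288, -1152, 4608, -18432]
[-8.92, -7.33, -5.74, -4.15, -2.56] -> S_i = -8.92 + 1.59*i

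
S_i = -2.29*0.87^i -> [-2.29, -1.99, -1.73, -1.51, -1.31]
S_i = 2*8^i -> [2, 16, 128, 1024, 8192]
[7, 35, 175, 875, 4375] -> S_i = 7*5^i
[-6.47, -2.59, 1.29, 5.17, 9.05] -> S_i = -6.47 + 3.88*i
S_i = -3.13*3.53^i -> [-3.13, -11.05, -39.0, -137.68, -486.01]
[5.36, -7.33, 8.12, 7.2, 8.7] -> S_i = Random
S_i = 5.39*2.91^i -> [5.39, 15.68, 45.64, 132.82, 386.51]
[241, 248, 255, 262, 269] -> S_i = 241 + 7*i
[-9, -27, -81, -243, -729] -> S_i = -9*3^i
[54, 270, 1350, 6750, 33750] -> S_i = 54*5^i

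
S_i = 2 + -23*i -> [2, -21, -44, -67, -90]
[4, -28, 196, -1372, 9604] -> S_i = 4*-7^i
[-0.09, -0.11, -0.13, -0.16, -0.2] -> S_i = -0.09*1.22^i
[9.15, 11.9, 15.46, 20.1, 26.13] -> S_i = 9.15*1.30^i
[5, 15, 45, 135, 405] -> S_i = 5*3^i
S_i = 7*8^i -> [7, 56, 448, 3584, 28672]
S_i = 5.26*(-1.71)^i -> [5.26, -8.99, 15.38, -26.3, 44.97]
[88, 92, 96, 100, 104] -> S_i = 88 + 4*i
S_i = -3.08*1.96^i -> [-3.08, -6.04, -11.83, -23.19, -45.45]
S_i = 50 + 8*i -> [50, 58, 66, 74, 82]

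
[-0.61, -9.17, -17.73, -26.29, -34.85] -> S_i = -0.61 + -8.56*i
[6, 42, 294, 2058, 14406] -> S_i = 6*7^i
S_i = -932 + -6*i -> [-932, -938, -944, -950, -956]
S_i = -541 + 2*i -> [-541, -539, -537, -535, -533]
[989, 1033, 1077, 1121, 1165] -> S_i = 989 + 44*i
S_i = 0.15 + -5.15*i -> [0.15, -5.0, -10.15, -15.3, -20.45]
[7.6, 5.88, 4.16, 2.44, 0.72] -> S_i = 7.60 + -1.72*i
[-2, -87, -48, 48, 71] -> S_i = Random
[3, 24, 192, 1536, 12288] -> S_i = 3*8^i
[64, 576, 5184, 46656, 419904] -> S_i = 64*9^i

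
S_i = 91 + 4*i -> [91, 95, 99, 103, 107]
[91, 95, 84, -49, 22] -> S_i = Random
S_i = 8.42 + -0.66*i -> [8.42, 7.76, 7.1, 6.44, 5.78]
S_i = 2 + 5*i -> [2, 7, 12, 17, 22]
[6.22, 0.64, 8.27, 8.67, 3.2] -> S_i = Random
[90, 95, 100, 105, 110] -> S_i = 90 + 5*i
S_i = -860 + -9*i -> [-860, -869, -878, -887, -896]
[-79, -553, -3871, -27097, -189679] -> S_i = -79*7^i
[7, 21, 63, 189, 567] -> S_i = 7*3^i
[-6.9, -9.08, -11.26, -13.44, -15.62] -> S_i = -6.90 + -2.18*i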